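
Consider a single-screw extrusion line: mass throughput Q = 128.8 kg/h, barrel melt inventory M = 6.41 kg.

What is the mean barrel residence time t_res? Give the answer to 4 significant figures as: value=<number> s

value=179.2 s

Convert throughput: Q = 128.8 kg/h = 128.8/3600 = 0.0357778 kg/s
t_res = M / Q_s = 6.41 ÷ 0.0357778 = 179.161 s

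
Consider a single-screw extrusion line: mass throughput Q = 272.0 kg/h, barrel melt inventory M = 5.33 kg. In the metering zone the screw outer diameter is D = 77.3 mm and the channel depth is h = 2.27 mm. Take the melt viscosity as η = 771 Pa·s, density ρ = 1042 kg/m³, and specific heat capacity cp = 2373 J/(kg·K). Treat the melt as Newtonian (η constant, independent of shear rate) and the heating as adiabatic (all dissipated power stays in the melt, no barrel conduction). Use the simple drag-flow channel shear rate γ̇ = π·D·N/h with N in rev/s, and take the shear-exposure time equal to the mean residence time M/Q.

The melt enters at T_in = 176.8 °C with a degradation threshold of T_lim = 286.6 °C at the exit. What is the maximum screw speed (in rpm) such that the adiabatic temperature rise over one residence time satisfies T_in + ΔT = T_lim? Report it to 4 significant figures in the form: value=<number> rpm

value=39.63 rpm

Throughput in SI: Q_s = 272.0 kg/h ÷ 3600 s/h = 0.0755556 kg/s
t_res = M / Q_s = 5.33 ÷ 0.0755556 = 70.5441 s
D = 77.3 mm = 0.0773 m;  h = 2.27 mm = 0.00227 m
ΔT_a = T_lim − T_in = 286.6 − 176.8 = 109.8 K
γ̇_max² = ΔT_a·ρ·cp / (η·t_res) = [109.8 × 1042 × 2373] / [771 × 70.5441] = 4991.75 s⁻²
γ̇_max = √4991.75 = 70.6523 s⁻¹
N_max = γ̇_max·h / (π·D) = 70.6523 · 0.00227 / (π · 0.0773) = 0.660424 rev/s = 39.6254 rpm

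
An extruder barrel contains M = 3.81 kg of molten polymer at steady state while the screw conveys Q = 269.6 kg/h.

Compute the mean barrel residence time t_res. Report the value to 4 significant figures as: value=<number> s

Throughput in SI: Q_s = 269.6 kg/h ÷ 3600 s/h = 0.0748889 kg/s
t_res = M / Q_s = 3.81 ÷ 0.0748889 = 50.8754 s

value=50.88 s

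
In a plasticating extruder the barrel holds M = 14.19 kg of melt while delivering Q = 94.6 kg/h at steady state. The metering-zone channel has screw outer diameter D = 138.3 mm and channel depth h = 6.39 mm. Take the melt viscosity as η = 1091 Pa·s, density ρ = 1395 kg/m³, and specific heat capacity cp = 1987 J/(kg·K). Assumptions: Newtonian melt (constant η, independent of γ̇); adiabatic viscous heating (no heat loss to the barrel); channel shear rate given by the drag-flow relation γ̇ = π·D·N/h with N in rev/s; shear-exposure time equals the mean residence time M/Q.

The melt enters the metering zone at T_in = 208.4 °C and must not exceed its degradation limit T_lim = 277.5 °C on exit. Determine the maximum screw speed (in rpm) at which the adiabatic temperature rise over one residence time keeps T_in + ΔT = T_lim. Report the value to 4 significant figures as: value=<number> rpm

value=15.91 rpm

Q_s = Q / 3600 = 94.6 / 3600 = 0.0262778 kg/s
t_res = M / Q_s = 14.19 ÷ 0.0262778 = 540 s
Geometry in SI: D = 138.3 mm → 0.1383 m, h = 6.39 mm → 0.00639 m
Allowable rise: ΔT_a = T_lim − T_in = 277.5 − 208.4 = 69.1 K
Invert ΔT = ηγ̇²t_res/(ρcp) for γ̇: γ̇_max² = ΔT_a ρ cp / (η t_res) = 69.1·1395·1987 / (1091·540) = 325.111 s⁻²
γ̇_max = sqrt(325.111) = 18.0308 s⁻¹
Solve γ̇ = πDN/h for N: N_max = γ̇_max·h/(π·D) = 18.0308 × 0.00639 / (π × 0.1383) = 0.265182 rev/s = 15.9109 rpm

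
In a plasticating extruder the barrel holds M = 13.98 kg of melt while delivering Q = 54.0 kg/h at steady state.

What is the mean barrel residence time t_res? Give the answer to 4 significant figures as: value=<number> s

Q_s = Q / 3600 = 54.0 / 3600 = 0.015 kg/s
t_res = M / Q_s = 13.98 ÷ 0.015 = 932 s

value=932.0 s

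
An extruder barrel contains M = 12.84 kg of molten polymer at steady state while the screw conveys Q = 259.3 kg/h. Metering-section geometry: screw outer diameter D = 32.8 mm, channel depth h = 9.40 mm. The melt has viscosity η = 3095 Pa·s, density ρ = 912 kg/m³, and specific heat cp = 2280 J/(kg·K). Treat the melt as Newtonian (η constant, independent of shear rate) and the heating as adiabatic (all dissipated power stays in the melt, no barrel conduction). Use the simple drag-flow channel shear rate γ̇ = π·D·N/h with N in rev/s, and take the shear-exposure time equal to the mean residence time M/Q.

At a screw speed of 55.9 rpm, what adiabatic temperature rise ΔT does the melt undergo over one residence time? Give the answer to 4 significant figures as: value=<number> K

Throughput in SI: Q_s = 259.3 kg/h ÷ 3600 s/h = 0.0720278 kg/s
Mean residence time: t_res = M/Q_s = 12.84 kg / 0.0720278 kg/s = 178.265 s
D = 32.8 mm = 0.0328 m;  h = 9.40 mm = 0.0094 m;  N = 55.9 rpm / 60 = 0.931667 rev/s
Shear rate: γ̇ = πDN/h = π·0.0328·0.931667/0.0094 = 10.2131 s⁻¹
ΔT = η·γ̇²·t_res/(ρ·cp) = [3095 × 10.2131² × 178.265] / [912 × 2280] = 27.6764 K

value=27.68 K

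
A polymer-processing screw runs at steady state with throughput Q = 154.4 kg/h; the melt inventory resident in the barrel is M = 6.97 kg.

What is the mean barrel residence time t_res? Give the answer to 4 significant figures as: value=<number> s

Q_s = Q / 3600 = 154.4 / 3600 = 0.0428889 kg/s
t_res = M / Q_s = 6.97 / 0.0428889 = 162.513 s

value=162.5 s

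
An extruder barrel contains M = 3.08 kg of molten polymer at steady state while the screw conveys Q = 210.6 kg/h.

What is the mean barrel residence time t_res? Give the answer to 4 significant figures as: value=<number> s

Throughput in SI: Q_s = 210.6 kg/h ÷ 3600 s/h = 0.0585 kg/s
Mean residence time: t_res = M/Q_s = 3.08 kg / 0.0585 kg/s = 52.6496 s

value=52.65 s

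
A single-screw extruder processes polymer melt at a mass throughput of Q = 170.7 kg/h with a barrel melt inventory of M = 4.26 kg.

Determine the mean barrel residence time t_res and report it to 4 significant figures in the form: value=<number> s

Convert throughput: Q = 170.7 kg/h = 170.7/3600 = 0.0474167 kg/s
t_res = M / Q_s = 4.26 / 0.0474167 = 89.8418 s

value=89.84 s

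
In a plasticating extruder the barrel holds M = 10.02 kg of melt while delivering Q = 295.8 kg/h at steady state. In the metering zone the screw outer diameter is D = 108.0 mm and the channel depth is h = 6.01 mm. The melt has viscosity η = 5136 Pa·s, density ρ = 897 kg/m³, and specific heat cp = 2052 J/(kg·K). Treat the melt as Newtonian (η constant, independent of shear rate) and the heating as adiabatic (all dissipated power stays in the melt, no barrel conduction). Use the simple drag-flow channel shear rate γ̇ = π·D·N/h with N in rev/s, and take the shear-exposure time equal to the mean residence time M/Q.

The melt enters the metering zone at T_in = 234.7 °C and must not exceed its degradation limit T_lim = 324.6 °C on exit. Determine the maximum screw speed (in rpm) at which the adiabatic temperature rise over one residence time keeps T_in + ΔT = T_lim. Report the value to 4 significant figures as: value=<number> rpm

value=17.28 rpm

Convert throughput: Q = 295.8 kg/h = 295.8/3600 = 0.0821667 kg/s
t_res = M / Q_s = 10.02 / 0.0821667 = 121.947 s
Convert to metres: D = 0.108 m, h = 0.00601 m
Allowable rise: ΔT_a = T_lim − T_in = 324.6 − 234.7 = 89.9 K
Invert ΔT = ηγ̇²t_res/(ρcp) for γ̇: γ̇_max² = ΔT_a ρ cp / (η t_res) = 89.9·897·2052 / (5136·121.947) = 264.2 s⁻²
γ̇_max = sqrt(264.2) = 16.2542 s⁻¹
Solve γ̇ = πDN/h for N: N_max = γ̇_max·h/(π·D) = 16.2542 × 0.00601 / (π × 0.108) = 0.287917 rev/s = 17.275 rpm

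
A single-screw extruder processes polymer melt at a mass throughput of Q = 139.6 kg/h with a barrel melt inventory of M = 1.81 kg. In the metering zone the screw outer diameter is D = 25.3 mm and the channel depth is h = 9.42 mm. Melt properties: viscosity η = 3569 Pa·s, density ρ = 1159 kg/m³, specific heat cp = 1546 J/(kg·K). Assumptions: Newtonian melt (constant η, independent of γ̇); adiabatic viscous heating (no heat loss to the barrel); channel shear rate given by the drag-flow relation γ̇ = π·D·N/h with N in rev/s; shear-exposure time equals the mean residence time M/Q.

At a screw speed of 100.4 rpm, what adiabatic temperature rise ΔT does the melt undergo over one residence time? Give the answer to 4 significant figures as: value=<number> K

value=18.53 K

Convert throughput: Q = 139.6 kg/h = 139.6/3600 = 0.0387778 kg/s
t_res = M / Q_s = 1.81 ÷ 0.0387778 = 46.6762 s
Convert to SI: D = 0.0253 m, h = 0.00942 m, N = 100.4/60 = 1.67333 rev/s
Shear rate: γ̇ = πDN/h = π·0.0253·1.67333/0.00942 = 14.1189 s⁻¹
ΔT = η·γ̇²·t_res/(ρ·cp) = [3569 × 14.1189² × 46.6762] / [1159 × 1546] = 18.5333 K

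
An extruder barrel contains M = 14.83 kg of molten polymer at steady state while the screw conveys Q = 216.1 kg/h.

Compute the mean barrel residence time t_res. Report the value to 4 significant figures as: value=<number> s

value=247.1 s

Convert throughput: Q = 216.1 kg/h = 216.1/3600 = 0.0600278 kg/s
t_res = M / Q_s = 14.83 / 0.0600278 = 247.052 s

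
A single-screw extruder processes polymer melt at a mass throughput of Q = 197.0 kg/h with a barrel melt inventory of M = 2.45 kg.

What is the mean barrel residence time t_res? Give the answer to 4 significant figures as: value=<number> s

Convert throughput: Q = 197.0 kg/h = 197.0/3600 = 0.0547222 kg/s
t_res = M / Q_s = 2.45 ÷ 0.0547222 = 44.7716 s

value=44.77 s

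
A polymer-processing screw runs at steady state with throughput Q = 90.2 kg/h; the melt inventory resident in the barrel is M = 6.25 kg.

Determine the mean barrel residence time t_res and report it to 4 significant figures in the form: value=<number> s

Convert throughput: Q = 90.2 kg/h = 90.2/3600 = 0.0250556 kg/s
Mean residence time: t_res = M/Q_s = 6.25 kg / 0.0250556 kg/s = 249.446 s

value=249.4 s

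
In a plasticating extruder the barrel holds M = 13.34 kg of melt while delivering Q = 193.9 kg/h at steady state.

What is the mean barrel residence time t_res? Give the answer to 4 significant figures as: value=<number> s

value=247.7 s

Throughput in SI: Q_s = 193.9 kg/h ÷ 3600 s/h = 0.0538611 kg/s
t_res = M / Q_s = 13.34 ÷ 0.0538611 = 247.674 s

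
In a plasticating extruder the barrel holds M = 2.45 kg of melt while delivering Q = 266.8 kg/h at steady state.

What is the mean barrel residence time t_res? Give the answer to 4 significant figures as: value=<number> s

value=33.06 s

Convert throughput: Q = 266.8 kg/h = 266.8/3600 = 0.0741111 kg/s
Mean residence time: t_res = M/Q_s = 2.45 kg / 0.0741111 kg/s = 33.0585 s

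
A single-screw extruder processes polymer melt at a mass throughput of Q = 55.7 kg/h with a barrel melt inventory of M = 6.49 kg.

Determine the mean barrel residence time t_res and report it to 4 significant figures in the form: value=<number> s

value=419.5 s

Throughput in SI: Q_s = 55.7 kg/h ÷ 3600 s/h = 0.0154722 kg/s
t_res = M / Q_s = 6.49 / 0.0154722 = 419.461 s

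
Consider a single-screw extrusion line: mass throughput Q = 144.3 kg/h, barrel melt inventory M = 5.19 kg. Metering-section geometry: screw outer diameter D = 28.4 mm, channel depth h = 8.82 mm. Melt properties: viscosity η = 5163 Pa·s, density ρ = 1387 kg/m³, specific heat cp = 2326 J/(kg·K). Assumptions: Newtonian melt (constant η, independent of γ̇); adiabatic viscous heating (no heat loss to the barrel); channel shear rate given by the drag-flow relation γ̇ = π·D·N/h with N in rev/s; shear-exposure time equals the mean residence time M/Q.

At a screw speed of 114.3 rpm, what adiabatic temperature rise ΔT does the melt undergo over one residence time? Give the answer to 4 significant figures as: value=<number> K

value=76.95 K

Convert throughput: Q = 144.3 kg/h = 144.3/3600 = 0.0400833 kg/s
Mean residence time: t_res = M/Q_s = 5.19 kg / 0.0400833 kg/s = 129.48 s
Convert to SI: D = 0.0284 m, h = 0.00882 m, N = 114.3/60 = 1.905 rev/s
Shear rate: γ̇ = πDN/h = π·0.0284·1.905/0.00882 = 19.2706 s⁻¹
Adiabatic rise: ΔT = η γ̇² t_res / (ρ cp) = 5163·(19.2706)²·129.48 / (1387·2326) = 76.95 K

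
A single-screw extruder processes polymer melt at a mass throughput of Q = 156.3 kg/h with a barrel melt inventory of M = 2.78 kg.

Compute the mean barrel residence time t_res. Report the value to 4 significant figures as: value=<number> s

Q_s = Q / 3600 = 156.3 / 3600 = 0.0434167 kg/s
t_res = M / Q_s = 2.78 ÷ 0.0434167 = 64.0307 s

value=64.03 s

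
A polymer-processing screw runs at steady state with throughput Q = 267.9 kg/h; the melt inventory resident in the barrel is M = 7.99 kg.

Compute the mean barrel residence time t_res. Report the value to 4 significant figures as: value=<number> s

value=107.4 s

Throughput in SI: Q_s = 267.9 kg/h ÷ 3600 s/h = 0.0744167 kg/s
Mean residence time: t_res = M/Q_s = 7.99 kg / 0.0744167 kg/s = 107.368 s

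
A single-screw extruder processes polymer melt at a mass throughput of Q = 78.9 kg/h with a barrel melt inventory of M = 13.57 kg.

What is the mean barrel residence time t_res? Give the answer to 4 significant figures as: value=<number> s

value=619.2 s

Q_s = Q / 3600 = 78.9 / 3600 = 0.0219167 kg/s
t_res = M / Q_s = 13.57 ÷ 0.0219167 = 619.163 s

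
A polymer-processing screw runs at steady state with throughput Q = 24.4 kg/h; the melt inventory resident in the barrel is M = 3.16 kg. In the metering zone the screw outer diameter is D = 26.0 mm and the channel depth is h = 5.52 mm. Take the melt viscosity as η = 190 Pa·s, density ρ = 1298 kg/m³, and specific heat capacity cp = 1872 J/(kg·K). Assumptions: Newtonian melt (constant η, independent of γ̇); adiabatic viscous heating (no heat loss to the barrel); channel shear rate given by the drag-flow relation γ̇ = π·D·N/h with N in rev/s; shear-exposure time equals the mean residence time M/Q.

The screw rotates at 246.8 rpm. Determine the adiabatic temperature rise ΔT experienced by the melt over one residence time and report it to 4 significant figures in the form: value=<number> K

Q_s = Q / 3600 = 24.4 / 3600 = 0.00677778 kg/s
t_res = M / Q_s = 3.16 / 0.00677778 = 466.23 s
Convert to SI: D = 0.026 m, h = 0.00552 m, N = 246.8/60 = 4.11333 rev/s
γ̇ = π·D·N / h = π · 0.026 · 4.11333 / 0.00552 = 60.8665 s⁻¹
ΔT = η·γ̇²·t_res/(ρ·cp) = [190 × 60.8665² × 466.23] / [1298 × 1872] = 135.061 K

value=135.1 K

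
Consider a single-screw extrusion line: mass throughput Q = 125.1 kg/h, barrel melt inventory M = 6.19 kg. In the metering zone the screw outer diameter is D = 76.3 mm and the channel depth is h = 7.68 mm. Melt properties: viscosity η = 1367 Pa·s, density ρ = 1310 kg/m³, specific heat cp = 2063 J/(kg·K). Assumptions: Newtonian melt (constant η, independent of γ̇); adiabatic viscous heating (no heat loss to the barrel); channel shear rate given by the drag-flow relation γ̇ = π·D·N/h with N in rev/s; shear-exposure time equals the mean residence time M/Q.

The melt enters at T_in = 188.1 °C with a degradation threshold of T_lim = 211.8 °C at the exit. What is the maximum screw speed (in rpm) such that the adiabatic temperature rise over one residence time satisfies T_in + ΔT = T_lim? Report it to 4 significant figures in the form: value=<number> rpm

value=31.18 rpm

Q_s = Q / 3600 = 125.1 / 3600 = 0.03475 kg/s
Mean residence time: t_res = M/Q_s = 6.19 kg / 0.03475 kg/s = 178.129 s
Geometry in SI: D = 76.3 mm → 0.0763 m, h = 7.68 mm → 0.00768 m
Allowable rise: ΔT_a = T_lim − T_in = 211.8 − 188.1 = 23.7 K
γ̇_max² = ΔT_a·ρ·cp / (η·t_res) = [23.7 × 1310 × 2063] / [1367 × 178.129] = 263.036 s⁻²
γ̇_max = √263.036 = 16.2184 s⁻¹
N_max = γ̇_max·h / (π·D) = 16.2184 · 0.00768 / (π · 0.0763) = 0.51963 rev/s = 31.1778 rpm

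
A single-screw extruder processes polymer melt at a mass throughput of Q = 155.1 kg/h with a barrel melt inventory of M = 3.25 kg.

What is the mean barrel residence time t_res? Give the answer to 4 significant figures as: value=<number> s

Q_s = Q / 3600 = 155.1 / 3600 = 0.0430833 kg/s
t_res = M / Q_s = 3.25 / 0.0430833 = 75.4352 s

value=75.44 s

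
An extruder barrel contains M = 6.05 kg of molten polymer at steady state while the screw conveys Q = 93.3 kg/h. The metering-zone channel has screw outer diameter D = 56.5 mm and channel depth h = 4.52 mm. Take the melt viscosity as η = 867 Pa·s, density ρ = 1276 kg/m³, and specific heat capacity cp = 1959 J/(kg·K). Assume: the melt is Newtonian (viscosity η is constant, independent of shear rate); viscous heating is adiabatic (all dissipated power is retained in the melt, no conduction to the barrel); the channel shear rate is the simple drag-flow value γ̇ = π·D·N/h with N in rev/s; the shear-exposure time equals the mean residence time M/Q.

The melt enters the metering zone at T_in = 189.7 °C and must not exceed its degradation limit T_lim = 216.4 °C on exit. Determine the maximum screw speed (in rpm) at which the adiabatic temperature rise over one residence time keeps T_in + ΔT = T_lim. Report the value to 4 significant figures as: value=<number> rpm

value=27.75 rpm

Convert throughput: Q = 93.3 kg/h = 93.3/3600 = 0.0259167 kg/s
Mean residence time: t_res = M/Q_s = 6.05 kg / 0.0259167 kg/s = 233.441 s
D = 56.5 mm = 0.0565 m;  h = 4.52 mm = 0.00452 m
ΔT_a = T_lim − T_in = 216.4 °C − 189.7 °C = 26.7 K
γ̇_max² = ΔT_a·ρ·cp/(η·t_res) = 26.7·1276·1959/(867·233.441) = 329.762 s⁻²
Take the square root: γ̇_max = √(329.762) = 18.1594 s⁻¹
Solve γ̇ = πDN/h for N: N_max = γ̇_max·h/(π·D) = 18.1594 × 0.00452 / (π × 0.0565) = 0.462424 rev/s = 27.7455 rpm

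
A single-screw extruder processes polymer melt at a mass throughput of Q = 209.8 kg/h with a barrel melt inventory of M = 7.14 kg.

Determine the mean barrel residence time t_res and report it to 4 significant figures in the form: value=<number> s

Throughput in SI: Q_s = 209.8 kg/h ÷ 3600 s/h = 0.0582778 kg/s
t_res = M / Q_s = 7.14 / 0.0582778 = 122.517 s

value=122.5 s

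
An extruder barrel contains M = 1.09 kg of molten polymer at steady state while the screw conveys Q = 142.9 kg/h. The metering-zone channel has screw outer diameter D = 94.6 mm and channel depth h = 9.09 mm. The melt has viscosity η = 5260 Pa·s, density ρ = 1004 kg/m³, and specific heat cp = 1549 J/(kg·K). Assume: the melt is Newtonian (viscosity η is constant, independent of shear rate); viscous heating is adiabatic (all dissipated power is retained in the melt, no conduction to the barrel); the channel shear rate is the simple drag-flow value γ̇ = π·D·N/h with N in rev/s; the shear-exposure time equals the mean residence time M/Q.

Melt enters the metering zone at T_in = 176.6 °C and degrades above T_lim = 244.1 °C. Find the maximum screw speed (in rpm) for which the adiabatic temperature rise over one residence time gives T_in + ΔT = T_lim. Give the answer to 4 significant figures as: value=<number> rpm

value=49.47 rpm

Throughput in SI: Q_s = 142.9 kg/h ÷ 3600 s/h = 0.0396944 kg/s
Mean residence time: t_res = M/Q_s = 1.09 kg / 0.0396944 kg/s = 27.4598 s
Convert to metres: D = 0.0946 m, h = 0.00909 m
Allowable rise: ΔT_a = T_lim − T_in = 244.1 − 176.6 = 67.5 K
γ̇_max² = ΔT_a·ρ·cp / (η·t_res) = [67.5 × 1004 × 1549] / [5260 × 27.4598] = 726.786 s⁻²
γ̇_max = sqrt(726.786) = 26.959 s⁻¹
N_max = γ̇_max h / (πD) = 26.959·0.00909/(π·0.0946) = 0.824567 rev/s → ×60 = 49.474 rpm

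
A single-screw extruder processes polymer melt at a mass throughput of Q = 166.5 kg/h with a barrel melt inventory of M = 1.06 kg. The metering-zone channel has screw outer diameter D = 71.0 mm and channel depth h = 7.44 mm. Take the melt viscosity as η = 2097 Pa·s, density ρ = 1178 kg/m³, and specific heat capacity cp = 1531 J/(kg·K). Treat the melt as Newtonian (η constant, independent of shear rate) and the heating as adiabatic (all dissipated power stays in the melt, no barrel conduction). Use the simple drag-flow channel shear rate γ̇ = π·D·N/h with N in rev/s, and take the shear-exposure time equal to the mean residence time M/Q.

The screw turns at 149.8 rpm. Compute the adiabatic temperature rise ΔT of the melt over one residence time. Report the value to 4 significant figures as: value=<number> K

Q_s = Q / 3600 = 166.5 / 3600 = 0.04625 kg/s
t_res = M / Q_s = 1.06 / 0.04625 = 22.9189 s
Convert to SI: D = 0.071 m, h = 0.00744 m, N = 149.8/60 = 2.49667 rev/s
γ̇ = π·D·N / h = π · 0.071 · 2.49667 / 0.00744 = 74.8507 s⁻¹
ΔT = η·γ̇²·t_res/(ρ·cp) = [2097 × 74.8507² × 22.9189] / [1178 × 1531] = 149.301 K

value=149.3 K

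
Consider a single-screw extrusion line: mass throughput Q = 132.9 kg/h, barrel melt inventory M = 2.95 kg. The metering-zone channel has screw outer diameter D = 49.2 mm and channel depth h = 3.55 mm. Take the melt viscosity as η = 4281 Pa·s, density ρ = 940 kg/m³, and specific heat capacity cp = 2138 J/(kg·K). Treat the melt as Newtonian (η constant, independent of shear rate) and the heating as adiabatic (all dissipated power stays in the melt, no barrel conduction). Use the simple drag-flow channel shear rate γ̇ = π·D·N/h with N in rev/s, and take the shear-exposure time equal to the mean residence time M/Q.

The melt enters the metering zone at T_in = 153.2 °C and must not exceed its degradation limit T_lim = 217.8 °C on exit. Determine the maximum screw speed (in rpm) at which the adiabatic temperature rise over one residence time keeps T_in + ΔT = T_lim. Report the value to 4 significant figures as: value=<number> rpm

Q_s = Q / 3600 = 132.9 / 3600 = 0.0369167 kg/s
Mean residence time: t_res = M/Q_s = 2.95 kg / 0.0369167 kg/s = 79.9097 s
D = 49.2 mm = 0.0492 m;  h = 3.55 mm = 0.00355 m
Allowable rise: ΔT_a = T_lim − T_in = 217.8 − 153.2 = 64.6 K
γ̇_max² = ΔT_a·ρ·cp/(η·t_res) = 64.6·940·2138/(4281·79.9097) = 379.51 s⁻²
γ̇_max = sqrt(379.51) = 19.481 s⁻¹
N_max = γ̇_max h / (πD) = 19.481·0.00355/(π·0.0492) = 0.44743 rev/s → ×60 = 26.8458 rpm

value=26.85 rpm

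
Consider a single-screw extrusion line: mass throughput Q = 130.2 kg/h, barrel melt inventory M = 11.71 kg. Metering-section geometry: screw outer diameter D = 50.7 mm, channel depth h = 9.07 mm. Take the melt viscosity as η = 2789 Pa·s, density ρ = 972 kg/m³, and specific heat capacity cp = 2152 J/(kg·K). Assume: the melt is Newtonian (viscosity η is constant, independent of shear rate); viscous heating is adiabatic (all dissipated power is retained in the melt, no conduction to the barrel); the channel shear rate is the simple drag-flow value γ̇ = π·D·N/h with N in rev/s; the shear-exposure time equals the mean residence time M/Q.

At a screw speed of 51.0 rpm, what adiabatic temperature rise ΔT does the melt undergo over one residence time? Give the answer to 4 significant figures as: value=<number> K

value=96.19 K

Throughput in SI: Q_s = 130.2 kg/h ÷ 3600 s/h = 0.0361667 kg/s
t_res = M / Q_s = 11.71 ÷ 0.0361667 = 323.779 s
Convert to SI: D = 0.0507 m, h = 0.00907 m, N = 51.0/60 = 0.85 rev/s
γ̇ = π D N / h = (π)(0.0507)(0.85) / 0.00907 = 14.9269 s⁻¹
ΔT = η·γ̇²·t_res/(ρ·cp) = [2789 × 14.9269² × 323.779] / [972 × 2152] = 96.1894 K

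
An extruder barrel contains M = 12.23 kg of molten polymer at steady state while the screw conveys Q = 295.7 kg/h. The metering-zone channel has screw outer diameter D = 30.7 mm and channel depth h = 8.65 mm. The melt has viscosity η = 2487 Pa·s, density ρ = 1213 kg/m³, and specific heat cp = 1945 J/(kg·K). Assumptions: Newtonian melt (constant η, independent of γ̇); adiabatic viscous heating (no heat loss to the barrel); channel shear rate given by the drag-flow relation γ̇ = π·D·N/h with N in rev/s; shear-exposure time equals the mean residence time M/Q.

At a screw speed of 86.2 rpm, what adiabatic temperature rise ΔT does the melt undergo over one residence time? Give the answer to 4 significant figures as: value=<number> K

Q_s = Q / 3600 = 295.7 / 3600 = 0.0821389 kg/s
Mean residence time: t_res = M/Q_s = 12.23 kg / 0.0821389 kg/s = 148.894 s
D = 30.7 mm = 0.0307 m;  h = 8.65 mm = 0.00865 m;  N = 86.2 rpm / 60 = 1.43667 rev/s
γ̇ = π D N / h = (π)(0.0307)(1.43667) / 0.00865 = 16.0187 s⁻¹
ΔT = η·γ̇²·t_res / (ρ·cp) = 2487 · (16.0187)² · 148.894 / (1213 · 1945) = 40.2744 K

value=40.27 K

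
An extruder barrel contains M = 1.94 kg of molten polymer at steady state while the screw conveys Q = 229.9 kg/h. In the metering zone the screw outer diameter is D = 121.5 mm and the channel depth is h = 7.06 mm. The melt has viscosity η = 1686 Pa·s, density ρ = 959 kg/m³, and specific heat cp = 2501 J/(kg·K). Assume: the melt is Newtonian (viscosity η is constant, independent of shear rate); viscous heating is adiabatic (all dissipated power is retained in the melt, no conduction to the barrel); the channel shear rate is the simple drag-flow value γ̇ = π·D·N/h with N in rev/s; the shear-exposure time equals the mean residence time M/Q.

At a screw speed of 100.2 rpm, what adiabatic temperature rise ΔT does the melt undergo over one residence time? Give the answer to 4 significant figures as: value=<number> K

value=174.1 K

Convert throughput: Q = 229.9 kg/h = 229.9/3600 = 0.0638611 kg/s
t_res = M / Q_s = 1.94 / 0.0638611 = 30.3784 s
D = 121.5 mm = 0.1215 m;  h = 7.06 mm = 0.00706 m;  N = 100.2 rpm / 60 = 1.67 rev/s
Shear rate: γ̇ = πDN/h = π·0.1215·1.67/0.00706 = 90.2896 s⁻¹
ΔT = η·γ̇²·t_res / (ρ·cp) = 1686 · (90.2896)² · 30.3784 / (959 · 2501) = 174.087 K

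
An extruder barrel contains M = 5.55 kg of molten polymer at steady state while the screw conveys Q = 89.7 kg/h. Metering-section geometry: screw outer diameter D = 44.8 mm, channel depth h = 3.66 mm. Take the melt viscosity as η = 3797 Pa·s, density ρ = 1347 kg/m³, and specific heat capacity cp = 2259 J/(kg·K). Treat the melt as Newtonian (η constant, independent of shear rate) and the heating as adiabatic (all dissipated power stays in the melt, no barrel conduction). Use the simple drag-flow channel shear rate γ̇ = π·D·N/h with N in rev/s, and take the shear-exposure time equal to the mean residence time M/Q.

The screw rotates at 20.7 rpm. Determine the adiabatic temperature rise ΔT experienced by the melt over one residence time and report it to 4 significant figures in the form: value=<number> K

Q_s = Q / 3600 = 89.7 / 3600 = 0.0249167 kg/s
Mean residence time: t_res = M/Q_s = 5.55 kg / 0.0249167 kg/s = 222.742 s
Convert to SI: D = 0.0448 m, h = 0.00366 m, N = 20.7/60 = 0.345 rev/s
Shear rate: γ̇ = πDN/h = π·0.0448·0.345/0.00366 = 13.2668 s⁻¹
Adiabatic rise: ΔT = η γ̇² t_res / (ρ cp) = 3797·(13.2668)²·222.742 / (1347·2259) = 48.9206 K

value=48.92 K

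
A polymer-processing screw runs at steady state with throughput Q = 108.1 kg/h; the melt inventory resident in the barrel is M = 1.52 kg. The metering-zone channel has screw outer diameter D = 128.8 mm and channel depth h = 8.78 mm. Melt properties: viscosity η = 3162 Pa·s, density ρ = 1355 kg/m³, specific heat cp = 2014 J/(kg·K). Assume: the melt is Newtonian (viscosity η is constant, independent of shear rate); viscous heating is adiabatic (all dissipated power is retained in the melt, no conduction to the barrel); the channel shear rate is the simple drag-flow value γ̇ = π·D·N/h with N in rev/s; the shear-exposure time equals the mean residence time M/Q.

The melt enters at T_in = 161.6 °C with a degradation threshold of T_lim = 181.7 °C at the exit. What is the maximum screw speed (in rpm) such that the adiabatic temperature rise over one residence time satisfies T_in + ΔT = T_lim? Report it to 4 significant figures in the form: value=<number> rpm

Q_s = Q / 3600 = 108.1 / 3600 = 0.0300278 kg/s
t_res = M / Q_s = 1.52 ÷ 0.0300278 = 50.6198 s
Geometry in SI: D = 128.8 mm → 0.1288 m, h = 8.78 mm → 0.00878 m
ΔT_a = T_lim − T_in = 181.7 °C − 161.6 °C = 20.1 K
Invert ΔT = ηγ̇²t_res/(ρcp) for γ̇: γ̇_max² = ΔT_a ρ cp / (η t_res) = 20.1·1355·2014 / (3162·50.6198) = 342.699 s⁻²
γ̇_max = sqrt(342.699) = 18.5121 s⁻¹
N_max = γ̇_max·h / (π·D) = 18.5121 · 0.00878 / (π · 0.1288) = 0.401684 rev/s = 24.1011 rpm

value=24.10 rpm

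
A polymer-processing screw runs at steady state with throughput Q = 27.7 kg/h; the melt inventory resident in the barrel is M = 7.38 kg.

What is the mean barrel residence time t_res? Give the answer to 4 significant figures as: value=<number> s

Convert throughput: Q = 27.7 kg/h = 27.7/3600 = 0.00769444 kg/s
t_res = M / Q_s = 7.38 / 0.00769444 = 959.134 s

value=959.1 s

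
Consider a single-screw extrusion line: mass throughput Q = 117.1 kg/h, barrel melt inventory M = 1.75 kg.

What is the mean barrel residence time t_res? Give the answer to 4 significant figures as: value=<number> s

Convert throughput: Q = 117.1 kg/h = 117.1/3600 = 0.0325278 kg/s
t_res = M / Q_s = 1.75 / 0.0325278 = 53.8002 s

value=53.80 s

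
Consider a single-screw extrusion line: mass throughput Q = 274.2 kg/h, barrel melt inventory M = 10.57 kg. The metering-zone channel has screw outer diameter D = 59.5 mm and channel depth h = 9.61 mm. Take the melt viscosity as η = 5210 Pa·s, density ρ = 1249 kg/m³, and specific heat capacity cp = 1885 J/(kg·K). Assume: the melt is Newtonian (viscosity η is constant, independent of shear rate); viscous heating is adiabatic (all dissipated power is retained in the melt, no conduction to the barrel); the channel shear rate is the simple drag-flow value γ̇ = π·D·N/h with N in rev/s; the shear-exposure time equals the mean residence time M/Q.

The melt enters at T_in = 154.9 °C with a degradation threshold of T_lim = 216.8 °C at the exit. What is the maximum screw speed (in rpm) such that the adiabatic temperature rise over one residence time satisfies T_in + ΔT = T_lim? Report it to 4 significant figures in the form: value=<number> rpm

value=43.79 rpm

Convert throughput: Q = 274.2 kg/h = 274.2/3600 = 0.0761667 kg/s
t_res = M / Q_s = 10.57 ÷ 0.0761667 = 138.775 s
Convert to metres: D = 0.0595 m, h = 0.00961 m
Allowable rise: ΔT_a = T_lim − T_in = 216.8 − 154.9 = 61.9 K
γ̇_max² = ΔT_a·ρ·cp / (η·t_res) = [61.9 × 1249 × 1885] / [5210 × 138.775] = 201.566 s⁻²
γ̇_max = √201.566 = 14.1974 s⁻¹
N_max = γ̇_max·h / (π·D) = 14.1974 · 0.00961 / (π · 0.0595) = 0.729903 rev/s = 43.7942 rpm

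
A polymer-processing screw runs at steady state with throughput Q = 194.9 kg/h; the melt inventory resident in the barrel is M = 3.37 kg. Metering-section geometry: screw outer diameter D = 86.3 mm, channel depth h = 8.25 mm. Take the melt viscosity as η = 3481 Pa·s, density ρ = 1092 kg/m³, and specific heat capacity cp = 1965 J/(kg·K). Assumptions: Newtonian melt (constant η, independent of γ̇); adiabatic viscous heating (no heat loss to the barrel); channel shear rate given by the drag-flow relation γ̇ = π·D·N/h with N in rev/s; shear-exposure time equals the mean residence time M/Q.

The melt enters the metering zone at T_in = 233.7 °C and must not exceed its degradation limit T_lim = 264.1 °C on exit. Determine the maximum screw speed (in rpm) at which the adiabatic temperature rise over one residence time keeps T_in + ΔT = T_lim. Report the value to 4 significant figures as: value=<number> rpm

value=31.68 rpm

Throughput in SI: Q_s = 194.9 kg/h ÷ 3600 s/h = 0.0541389 kg/s
t_res = M / Q_s = 3.37 ÷ 0.0541389 = 62.2473 s
D = 86.3 mm = 0.0863 m;  h = 8.25 mm = 0.00825 m
ΔT_a = T_lim − T_in = 264.1 − 233.7 = 30.4 K
γ̇_max² = ΔT_a·ρ·cp / (η·t_res) = [30.4 × 1092 × 1965] / [3481 × 62.2473] = 301.047 s⁻²
γ̇_max = sqrt(301.047) = 17.3507 s⁻¹
Solve γ̇ = πDN/h for N: N_max = γ̇_max·h/(π·D) = 17.3507 × 0.00825 / (π × 0.0863) = 0.527971 rev/s = 31.6783 rpm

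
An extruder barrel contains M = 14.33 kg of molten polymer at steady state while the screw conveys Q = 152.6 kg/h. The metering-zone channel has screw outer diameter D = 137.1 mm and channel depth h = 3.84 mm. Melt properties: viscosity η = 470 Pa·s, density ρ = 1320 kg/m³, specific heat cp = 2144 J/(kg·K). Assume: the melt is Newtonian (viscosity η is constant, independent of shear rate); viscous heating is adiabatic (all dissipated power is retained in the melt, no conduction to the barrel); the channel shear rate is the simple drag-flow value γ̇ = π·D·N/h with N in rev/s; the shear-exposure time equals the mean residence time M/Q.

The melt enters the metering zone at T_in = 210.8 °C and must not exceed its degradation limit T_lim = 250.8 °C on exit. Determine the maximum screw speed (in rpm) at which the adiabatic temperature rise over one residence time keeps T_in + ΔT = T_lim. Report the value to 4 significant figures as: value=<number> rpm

Convert throughput: Q = 152.6 kg/h = 152.6/3600 = 0.0423889 kg/s
t_res = M / Q_s = 14.33 ÷ 0.0423889 = 338.06 s
Convert to metres: D = 0.1371 m, h = 0.00384 m
Allowable rise: ΔT_a = T_lim − T_in = 250.8 − 210.8 = 40 K
γ̇_max² = ΔT_a·ρ·cp/(η·t_res) = 40·1320·2144/(470·338.06) = 712.47 s⁻²
γ̇_max = √712.47 = 26.6921 s⁻¹
N_max = γ̇_max h / (πD) = 26.6921·0.00384/(π·0.1371) = 0.237973 rev/s → ×60 = 14.2784 rpm

value=14.28 rpm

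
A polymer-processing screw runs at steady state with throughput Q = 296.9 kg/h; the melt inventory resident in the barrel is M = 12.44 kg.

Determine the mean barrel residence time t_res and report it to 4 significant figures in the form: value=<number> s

value=150.8 s

Convert throughput: Q = 296.9 kg/h = 296.9/3600 = 0.0824722 kg/s
t_res = M / Q_s = 12.44 / 0.0824722 = 150.839 s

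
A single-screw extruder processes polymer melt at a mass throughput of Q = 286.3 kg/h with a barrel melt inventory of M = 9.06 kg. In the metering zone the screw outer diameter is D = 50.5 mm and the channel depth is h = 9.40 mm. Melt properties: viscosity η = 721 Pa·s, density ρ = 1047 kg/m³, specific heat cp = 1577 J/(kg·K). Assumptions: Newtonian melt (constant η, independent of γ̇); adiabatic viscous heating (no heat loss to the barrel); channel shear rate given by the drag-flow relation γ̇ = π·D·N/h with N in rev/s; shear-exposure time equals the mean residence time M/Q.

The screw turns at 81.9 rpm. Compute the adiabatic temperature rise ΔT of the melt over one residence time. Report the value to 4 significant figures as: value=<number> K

Throughput in SI: Q_s = 286.3 kg/h ÷ 3600 s/h = 0.0795278 kg/s
t_res = M / Q_s = 9.06 / 0.0795278 = 113.922 s
Geometry in metres: D = 50.5 mm → 0.0505 m, h = 9.40 mm → 0.0094 m; screw speed N = 81.9 rpm = 1.365 rev/s
γ̇ = π·D·N / h = π · 0.0505 · 1.365 / 0.0094 = 23.0381 s⁻¹
Adiabatic rise: ΔT = η γ̇² t_res / (ρ cp) = 721·(23.0381)²·113.922 / (1047·1577) = 26.4033 K

value=26.40 K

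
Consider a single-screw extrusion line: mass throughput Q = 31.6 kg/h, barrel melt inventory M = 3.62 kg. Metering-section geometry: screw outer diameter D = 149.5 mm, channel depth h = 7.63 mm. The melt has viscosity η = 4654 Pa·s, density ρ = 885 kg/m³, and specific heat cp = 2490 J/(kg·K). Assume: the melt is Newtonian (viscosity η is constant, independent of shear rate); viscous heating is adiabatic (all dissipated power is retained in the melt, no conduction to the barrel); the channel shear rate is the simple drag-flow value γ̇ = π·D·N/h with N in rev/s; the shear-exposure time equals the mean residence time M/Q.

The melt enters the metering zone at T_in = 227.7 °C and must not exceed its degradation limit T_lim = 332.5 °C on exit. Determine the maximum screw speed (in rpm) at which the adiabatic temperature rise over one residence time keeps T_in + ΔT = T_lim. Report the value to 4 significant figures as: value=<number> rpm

Throughput in SI: Q_s = 31.6 kg/h ÷ 3600 s/h = 0.00877778 kg/s
t_res = M / Q_s = 3.62 ÷ 0.00877778 = 412.405 s
Geometry in SI: D = 149.5 mm → 0.1495 m, h = 7.63 mm → 0.00763 m
Allowable rise: ΔT_a = T_lim − T_in = 332.5 − 227.7 = 104.8 K
γ̇_max² = ΔT_a·ρ·cp/(η·t_res) = 104.8·885·2490/(4654·412.405) = 120.324 s⁻²
γ̇_max = √120.324 = 10.9692 s⁻¹
N_max = γ̇_max h / (πD) = 10.9692·0.00763/(π·0.1495) = 0.178201 rev/s → ×60 = 10.6921 rpm

value=10.69 rpm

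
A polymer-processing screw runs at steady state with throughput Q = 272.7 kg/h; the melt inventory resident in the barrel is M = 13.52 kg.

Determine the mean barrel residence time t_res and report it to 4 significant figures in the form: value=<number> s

value=178.5 s

Throughput in SI: Q_s = 272.7 kg/h ÷ 3600 s/h = 0.07575 kg/s
t_res = M / Q_s = 13.52 / 0.07575 = 178.482 s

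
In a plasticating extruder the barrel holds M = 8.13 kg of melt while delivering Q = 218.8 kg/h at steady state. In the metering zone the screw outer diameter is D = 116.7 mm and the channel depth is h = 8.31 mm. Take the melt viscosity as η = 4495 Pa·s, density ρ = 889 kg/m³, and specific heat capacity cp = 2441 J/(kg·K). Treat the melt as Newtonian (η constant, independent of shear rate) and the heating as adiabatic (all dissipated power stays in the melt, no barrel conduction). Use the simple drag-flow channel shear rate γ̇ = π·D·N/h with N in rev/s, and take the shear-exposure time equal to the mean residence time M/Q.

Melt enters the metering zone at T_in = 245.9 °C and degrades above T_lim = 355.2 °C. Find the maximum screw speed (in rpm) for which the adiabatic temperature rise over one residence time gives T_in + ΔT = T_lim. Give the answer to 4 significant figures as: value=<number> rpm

value=27.01 rpm

Throughput in SI: Q_s = 218.8 kg/h ÷ 3600 s/h = 0.0607778 kg/s
t_res = M / Q_s = 8.13 / 0.0607778 = 133.766 s
D = 116.7 mm = 0.1167 m;  h = 8.31 mm = 0.00831 m
ΔT_a = T_lim − T_in = 355.2 − 245.9 = 109.3 K
γ̇_max² = ΔT_a·ρ·cp / (η·t_res) = [109.3 × 889 × 2441] / [4495 × 133.766] = 394.47 s⁻²
Take the square root: γ̇_max = √(394.47) = 19.8613 s⁻¹
Solve γ̇ = πDN/h for N: N_max = γ̇_max·h/(π·D) = 19.8613 × 0.00831 / (π × 0.1167) = 0.450181 rev/s = 27.0109 rpm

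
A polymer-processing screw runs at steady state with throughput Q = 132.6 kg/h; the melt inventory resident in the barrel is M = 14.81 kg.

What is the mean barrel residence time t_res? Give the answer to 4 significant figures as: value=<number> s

Throughput in SI: Q_s = 132.6 kg/h ÷ 3600 s/h = 0.0368333 kg/s
t_res = M / Q_s = 14.81 / 0.0368333 = 402.081 s

value=402.1 s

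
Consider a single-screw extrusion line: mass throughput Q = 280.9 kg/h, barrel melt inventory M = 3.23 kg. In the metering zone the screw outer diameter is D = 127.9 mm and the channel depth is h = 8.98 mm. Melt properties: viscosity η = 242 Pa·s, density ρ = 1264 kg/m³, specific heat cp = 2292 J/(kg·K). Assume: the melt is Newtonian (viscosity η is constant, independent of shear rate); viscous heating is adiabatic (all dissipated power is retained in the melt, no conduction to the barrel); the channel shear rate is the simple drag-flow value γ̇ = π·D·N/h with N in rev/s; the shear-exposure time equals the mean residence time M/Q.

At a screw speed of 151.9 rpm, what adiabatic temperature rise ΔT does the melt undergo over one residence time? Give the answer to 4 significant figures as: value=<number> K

Throughput in SI: Q_s = 280.9 kg/h ÷ 3600 s/h = 0.0780278 kg/s
t_res = M / Q_s = 3.23 / 0.0780278 = 41.3955 s
Convert to SI: D = 0.1279 m, h = 0.00898 m, N = 151.9/60 = 2.53167 rev/s
γ̇ = π·D·N / h = π · 0.1279 · 2.53167 / 0.00898 = 113.279 s⁻¹
ΔT = η·γ̇²·t_res/(ρ·cp) = [242 × 113.279² × 41.3955] / [1264 × 2292] = 44.3719 K

value=44.37 K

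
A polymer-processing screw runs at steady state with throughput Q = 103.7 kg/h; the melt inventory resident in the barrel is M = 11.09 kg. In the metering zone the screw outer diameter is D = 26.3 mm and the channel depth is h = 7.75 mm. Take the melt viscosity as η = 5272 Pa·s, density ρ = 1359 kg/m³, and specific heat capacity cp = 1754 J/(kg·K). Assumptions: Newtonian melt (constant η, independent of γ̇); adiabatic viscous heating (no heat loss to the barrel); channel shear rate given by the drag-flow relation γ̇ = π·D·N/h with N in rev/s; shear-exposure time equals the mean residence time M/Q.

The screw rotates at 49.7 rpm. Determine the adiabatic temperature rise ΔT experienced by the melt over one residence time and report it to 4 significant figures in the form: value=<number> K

Q_s = Q / 3600 = 103.7 / 3600 = 0.0288056 kg/s
t_res = M / Q_s = 11.09 ÷ 0.0288056 = 384.995 s
Convert to SI: D = 0.0263 m, h = 0.00775 m, N = 49.7/60 = 0.828333 rev/s
γ̇ = π D N / h = (π)(0.0263)(0.828333) / 0.00775 = 8.83098 s⁻¹
Adiabatic rise: ΔT = η γ̇² t_res / (ρ cp) = 5272·(8.83098)²·384.995 / (1359·1754) = 66.4048 K

value=66.40 K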